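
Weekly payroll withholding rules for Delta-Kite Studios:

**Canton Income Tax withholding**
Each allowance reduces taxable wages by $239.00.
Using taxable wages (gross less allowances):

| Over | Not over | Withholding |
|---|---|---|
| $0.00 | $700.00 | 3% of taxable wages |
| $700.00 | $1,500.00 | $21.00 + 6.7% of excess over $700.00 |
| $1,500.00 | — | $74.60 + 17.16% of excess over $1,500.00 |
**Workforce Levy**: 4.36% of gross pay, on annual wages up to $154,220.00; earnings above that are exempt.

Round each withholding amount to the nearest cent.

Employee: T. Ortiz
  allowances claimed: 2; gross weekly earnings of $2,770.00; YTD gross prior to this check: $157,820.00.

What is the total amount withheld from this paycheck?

$210.51

Canton Income Tax: taxable = $2,770.00 − 2×$239.00 = $2,292.00
  $74.60 + 17.16% × ($2,292.00 − $1,500.00) = $74.60 + 17.16% × $792.00 = $210.51
Workforce Levy: YTD $157,820.00 ≥ cap $154,220.00 → $0.00
Total: $210.51 + $0.00 = $210.51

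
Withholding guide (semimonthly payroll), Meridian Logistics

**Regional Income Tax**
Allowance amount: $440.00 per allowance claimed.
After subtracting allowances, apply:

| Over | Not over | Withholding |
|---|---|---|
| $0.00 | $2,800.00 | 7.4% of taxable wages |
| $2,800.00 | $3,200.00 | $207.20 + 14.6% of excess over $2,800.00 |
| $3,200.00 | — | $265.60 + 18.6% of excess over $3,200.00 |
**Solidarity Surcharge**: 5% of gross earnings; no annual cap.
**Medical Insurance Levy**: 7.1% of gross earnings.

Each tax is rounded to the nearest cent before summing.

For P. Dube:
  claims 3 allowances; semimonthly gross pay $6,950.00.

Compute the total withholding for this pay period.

$1,558.53

Regional Income Tax: taxable = $6,950.00 − 3×$440.00 = $5,630.00
  $265.60 + 18.6% × ($5,630.00 − $3,200.00) = $265.60 + 18.6% × $2,430.00 = $717.58
Solidarity Surcharge: 5% × $6,950.00 = $347.50
Medical Insurance Levy: 7.1% × $6,950.00 = $493.45
Total: $717.58 + $347.50 + $493.45 = $1,558.53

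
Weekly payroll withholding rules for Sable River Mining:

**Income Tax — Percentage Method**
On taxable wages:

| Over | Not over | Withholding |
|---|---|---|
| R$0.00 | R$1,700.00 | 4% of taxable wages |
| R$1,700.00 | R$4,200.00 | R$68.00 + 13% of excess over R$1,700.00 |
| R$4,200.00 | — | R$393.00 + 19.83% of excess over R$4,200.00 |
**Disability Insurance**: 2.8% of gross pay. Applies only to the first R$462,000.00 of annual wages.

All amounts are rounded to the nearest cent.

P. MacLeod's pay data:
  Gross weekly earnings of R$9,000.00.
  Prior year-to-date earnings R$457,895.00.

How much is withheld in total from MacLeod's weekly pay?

R$1,459.78

Income Tax: taxable = R$9,000.00
  R$393.00 + 19.83% × (R$9,000.00 − R$4,200.00) = R$393.00 + 19.83% × R$4,800.00 = R$1,344.84
Disability Insurance: cap R$462,000.00 − YTD R$457,895.00 = R$4,105.00 subject; 2.8% × R$4,105.00 = R$114.94
Total: R$1,344.84 + R$114.94 = R$1,459.78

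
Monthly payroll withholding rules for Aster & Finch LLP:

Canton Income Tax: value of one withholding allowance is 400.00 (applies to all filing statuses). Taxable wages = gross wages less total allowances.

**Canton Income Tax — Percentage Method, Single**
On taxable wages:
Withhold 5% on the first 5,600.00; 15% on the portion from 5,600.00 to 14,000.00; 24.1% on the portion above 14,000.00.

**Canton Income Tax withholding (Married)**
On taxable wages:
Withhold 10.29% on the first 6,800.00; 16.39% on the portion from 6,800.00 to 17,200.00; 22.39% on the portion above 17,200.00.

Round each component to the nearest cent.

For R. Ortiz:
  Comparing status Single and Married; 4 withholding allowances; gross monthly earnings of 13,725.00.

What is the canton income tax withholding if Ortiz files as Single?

Canton Income Tax (Single): taxable = 13,725.00 − 4×400.00 = 12,125.00
  280.00 + 15% × (12,125.00 − 5,600.00) = 280.00 + 15% × 6,525.00 = 1,258.75

1,258.75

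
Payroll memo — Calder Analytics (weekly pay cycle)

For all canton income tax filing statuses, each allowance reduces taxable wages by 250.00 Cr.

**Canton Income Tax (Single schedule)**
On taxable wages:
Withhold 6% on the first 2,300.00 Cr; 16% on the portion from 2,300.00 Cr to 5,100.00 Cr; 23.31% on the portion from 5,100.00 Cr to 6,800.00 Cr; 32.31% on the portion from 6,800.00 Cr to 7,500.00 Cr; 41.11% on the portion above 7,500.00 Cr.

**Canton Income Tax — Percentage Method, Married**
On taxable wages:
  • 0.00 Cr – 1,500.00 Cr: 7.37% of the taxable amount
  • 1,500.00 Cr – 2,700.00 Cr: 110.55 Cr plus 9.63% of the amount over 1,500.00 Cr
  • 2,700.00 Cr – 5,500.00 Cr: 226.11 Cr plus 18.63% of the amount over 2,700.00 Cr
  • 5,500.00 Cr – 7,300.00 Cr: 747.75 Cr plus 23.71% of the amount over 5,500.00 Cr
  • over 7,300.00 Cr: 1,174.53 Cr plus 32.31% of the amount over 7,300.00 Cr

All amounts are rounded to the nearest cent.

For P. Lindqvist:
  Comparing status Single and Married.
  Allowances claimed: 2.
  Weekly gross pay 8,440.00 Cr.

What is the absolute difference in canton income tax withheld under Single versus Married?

8.01 Cr

Canton Income Tax (Single): taxable = 8,440.00 Cr − 2×250.00 Cr = 7,940.00 Cr
  1,208.44 Cr + 41.11% × (7,940.00 Cr − 7,500.00 Cr) = 1,208.44 Cr + 41.11% × 440.00 Cr = 1,389.32 Cr
Canton Income Tax (Married): taxable = 8,440.00 Cr − 2×250.00 Cr = 7,940.00 Cr
  1,174.53 Cr + 32.31% × (7,940.00 Cr − 7,300.00 Cr) = 1,174.53 Cr + 32.31% × 640.00 Cr = 1,381.31 Cr
Difference: |1,389.32 Cr − 1,381.31 Cr| = 8.01 Cr (higher under Single)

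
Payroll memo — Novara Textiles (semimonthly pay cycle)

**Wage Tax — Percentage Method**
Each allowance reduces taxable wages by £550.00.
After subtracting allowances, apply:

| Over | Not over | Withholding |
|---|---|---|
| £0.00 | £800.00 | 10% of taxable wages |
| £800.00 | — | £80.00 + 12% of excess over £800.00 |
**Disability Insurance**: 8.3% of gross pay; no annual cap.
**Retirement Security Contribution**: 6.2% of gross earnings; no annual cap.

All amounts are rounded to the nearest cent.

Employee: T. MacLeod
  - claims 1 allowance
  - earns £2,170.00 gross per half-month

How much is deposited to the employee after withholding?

£1,676.95

Wage Tax: taxable = £2,170.00 − 1×£550.00 = £1,620.00
  £80.00 + 12% × (£1,620.00 − £800.00) = £80.00 + 12% × £820.00 = £178.40
Disability Insurance: 8.3% × £2,170.00 = £180.11
Retirement Security Contribution: 6.2% × £2,170.00 = £134.54
Total withheld: £178.40 + £180.11 + £134.54 = £493.05
Net pay: £2,170.00 − £493.05 = £1,676.95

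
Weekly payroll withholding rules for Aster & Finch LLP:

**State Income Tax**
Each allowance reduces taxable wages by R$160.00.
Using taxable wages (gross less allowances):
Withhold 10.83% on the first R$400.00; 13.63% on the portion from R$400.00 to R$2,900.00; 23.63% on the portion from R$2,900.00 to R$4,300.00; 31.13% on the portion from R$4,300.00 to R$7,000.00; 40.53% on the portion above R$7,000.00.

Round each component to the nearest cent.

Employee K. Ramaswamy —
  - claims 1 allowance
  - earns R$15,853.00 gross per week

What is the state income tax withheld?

State Income Tax: taxable = R$15,853.00 − 1×R$160.00 = R$15,693.00
  R$1,555.40 + 40.53% × (R$15,693.00 − R$7,000.00) = R$1,555.40 + 40.53% × R$8,693.00 = R$5,078.67

R$5,078.67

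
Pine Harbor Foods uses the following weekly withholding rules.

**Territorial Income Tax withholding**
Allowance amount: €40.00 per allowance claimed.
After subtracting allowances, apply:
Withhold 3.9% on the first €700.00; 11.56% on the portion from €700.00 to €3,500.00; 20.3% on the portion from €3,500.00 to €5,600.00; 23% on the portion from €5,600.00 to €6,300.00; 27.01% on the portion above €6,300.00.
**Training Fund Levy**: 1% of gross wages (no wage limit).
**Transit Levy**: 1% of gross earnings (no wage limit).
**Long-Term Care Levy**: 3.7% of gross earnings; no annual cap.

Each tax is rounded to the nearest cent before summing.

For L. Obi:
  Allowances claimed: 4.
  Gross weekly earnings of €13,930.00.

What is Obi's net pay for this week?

Territorial Income Tax: taxable = €13,930.00 − 4×€40.00 = €13,770.00
  €938.28 + 27.01% × (€13,770.00 − €6,300.00) = €938.28 + 27.01% × €7,470.00 = €2,955.93
Training Fund Levy: 1% × €13,930.00 = €139.30
Transit Levy: 1% × €13,930.00 = €139.30
Long-Term Care Levy: 3.7% × €13,930.00 = €515.41
Total withheld: €2,955.93 + €139.30 + €139.30 + €515.41 = €3,749.94
Net pay: €13,930.00 − €3,749.94 = €10,180.06

€10,180.06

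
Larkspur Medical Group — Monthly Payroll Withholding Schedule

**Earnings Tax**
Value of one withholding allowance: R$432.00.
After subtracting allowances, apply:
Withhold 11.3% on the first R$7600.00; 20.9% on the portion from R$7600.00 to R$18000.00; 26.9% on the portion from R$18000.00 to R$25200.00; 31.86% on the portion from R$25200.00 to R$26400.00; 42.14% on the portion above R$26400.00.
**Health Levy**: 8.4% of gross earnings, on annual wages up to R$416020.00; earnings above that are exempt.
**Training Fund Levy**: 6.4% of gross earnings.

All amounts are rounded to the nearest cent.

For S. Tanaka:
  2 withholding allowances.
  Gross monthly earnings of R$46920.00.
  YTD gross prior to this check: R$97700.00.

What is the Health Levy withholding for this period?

Health Levy: 8.4% × R$46920.00 = R$3941.28

R$3941.28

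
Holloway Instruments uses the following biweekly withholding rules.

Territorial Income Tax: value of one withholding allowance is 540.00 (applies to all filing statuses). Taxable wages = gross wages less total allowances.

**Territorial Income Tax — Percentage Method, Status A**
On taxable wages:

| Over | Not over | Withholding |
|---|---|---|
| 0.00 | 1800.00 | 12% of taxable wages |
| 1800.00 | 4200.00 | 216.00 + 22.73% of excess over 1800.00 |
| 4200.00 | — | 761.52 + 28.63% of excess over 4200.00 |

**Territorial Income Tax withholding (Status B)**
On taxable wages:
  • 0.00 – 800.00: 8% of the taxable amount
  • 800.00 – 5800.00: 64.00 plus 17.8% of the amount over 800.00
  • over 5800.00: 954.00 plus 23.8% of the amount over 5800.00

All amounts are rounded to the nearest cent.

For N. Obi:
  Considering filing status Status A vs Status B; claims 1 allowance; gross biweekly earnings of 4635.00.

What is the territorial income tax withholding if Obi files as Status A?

Territorial Income Tax (Status A): taxable = 4635.00 − 1×540.00 = 4095.00
  216.00 + 22.73% × (4095.00 − 1800.00) = 216.00 + 22.73% × 2295.00 = 737.65

737.65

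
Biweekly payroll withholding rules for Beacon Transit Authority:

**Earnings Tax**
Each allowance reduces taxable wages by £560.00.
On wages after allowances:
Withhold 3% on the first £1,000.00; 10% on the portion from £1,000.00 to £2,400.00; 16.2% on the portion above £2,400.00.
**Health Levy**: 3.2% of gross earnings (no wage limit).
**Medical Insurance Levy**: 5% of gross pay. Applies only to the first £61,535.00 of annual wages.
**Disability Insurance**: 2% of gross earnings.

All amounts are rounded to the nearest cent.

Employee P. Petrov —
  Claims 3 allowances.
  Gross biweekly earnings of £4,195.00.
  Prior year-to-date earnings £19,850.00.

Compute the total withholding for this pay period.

£616.52

Earnings Tax: taxable = £4,195.00 − 3×£560.00 = £2,515.00
  £170.00 + 16.2% × (£2,515.00 − £2,400.00) = £170.00 + 16.2% × £115.00 = £188.63
Health Levy: 3.2% × £4,195.00 = £134.24
Medical Insurance Levy: 5% × £4,195.00 = £209.75
Disability Insurance: 2% × £4,195.00 = £83.90
Total: £188.63 + £134.24 + £209.75 + £83.90 = £616.52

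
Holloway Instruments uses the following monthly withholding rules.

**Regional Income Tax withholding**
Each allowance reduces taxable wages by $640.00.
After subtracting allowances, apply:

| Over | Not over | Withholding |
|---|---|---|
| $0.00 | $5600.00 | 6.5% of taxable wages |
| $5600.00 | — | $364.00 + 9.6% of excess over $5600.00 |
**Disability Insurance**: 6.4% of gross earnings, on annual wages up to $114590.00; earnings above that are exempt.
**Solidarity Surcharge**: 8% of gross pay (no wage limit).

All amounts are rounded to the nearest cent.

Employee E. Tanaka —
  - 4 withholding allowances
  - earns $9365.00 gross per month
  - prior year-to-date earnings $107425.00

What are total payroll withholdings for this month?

$1687.44

Regional Income Tax: taxable = $9365.00 − 4×$640.00 = $6805.00
  $364.00 + 9.6% × ($6805.00 − $5600.00) = $364.00 + 9.6% × $1205.00 = $479.68
Disability Insurance: cap $114590.00 − YTD $107425.00 = $7165.00 subject; 6.4% × $7165.00 = $458.56
Solidarity Surcharge: 8% × $9365.00 = $749.20
Total: $479.68 + $458.56 + $749.20 = $1687.44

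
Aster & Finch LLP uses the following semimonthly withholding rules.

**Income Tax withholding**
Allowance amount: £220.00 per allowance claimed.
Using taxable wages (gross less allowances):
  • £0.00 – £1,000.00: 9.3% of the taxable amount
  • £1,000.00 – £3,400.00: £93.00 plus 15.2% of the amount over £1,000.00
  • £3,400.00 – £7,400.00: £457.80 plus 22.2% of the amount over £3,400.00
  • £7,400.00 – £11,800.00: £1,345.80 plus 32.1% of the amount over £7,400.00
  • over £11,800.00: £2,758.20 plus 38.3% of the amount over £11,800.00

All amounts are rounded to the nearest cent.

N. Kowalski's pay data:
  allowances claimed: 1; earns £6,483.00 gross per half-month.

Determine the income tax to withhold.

£1,093.39

Income Tax: taxable = £6,483.00 − 1×£220.00 = £6,263.00
  £457.80 + 22.2% × (£6,263.00 − £3,400.00) = £457.80 + 22.2% × £2,863.00 = £1,093.39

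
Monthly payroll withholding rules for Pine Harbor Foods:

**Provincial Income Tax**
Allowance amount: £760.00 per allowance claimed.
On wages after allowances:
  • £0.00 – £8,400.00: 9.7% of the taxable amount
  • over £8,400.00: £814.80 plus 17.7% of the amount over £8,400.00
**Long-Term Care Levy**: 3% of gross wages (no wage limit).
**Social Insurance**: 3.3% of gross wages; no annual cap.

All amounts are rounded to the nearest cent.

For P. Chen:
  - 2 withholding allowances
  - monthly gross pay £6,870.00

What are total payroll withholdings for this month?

£951.76

Provincial Income Tax: taxable = £6,870.00 − 2×£760.00 = £5,350.00
  9.7% × £5,350.00 = £518.95
Long-Term Care Levy: 3% × £6,870.00 = £206.10
Social Insurance: 3.3% × £6,870.00 = £226.71
Total: £518.95 + £206.10 + £226.71 = £951.76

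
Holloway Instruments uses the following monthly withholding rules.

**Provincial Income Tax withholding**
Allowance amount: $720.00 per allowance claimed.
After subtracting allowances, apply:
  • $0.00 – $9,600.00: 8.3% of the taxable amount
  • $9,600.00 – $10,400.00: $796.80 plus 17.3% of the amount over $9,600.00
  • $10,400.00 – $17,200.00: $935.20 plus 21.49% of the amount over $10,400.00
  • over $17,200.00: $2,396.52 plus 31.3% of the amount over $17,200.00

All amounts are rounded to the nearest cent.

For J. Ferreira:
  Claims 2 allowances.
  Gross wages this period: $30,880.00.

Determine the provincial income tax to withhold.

Provincial Income Tax: taxable = $30,880.00 − 2×$720.00 = $29,440.00
  $2,396.52 + 31.3% × ($29,440.00 − $17,200.00) = $2,396.52 + 31.3% × $12,240.00 = $6,227.64

$6,227.64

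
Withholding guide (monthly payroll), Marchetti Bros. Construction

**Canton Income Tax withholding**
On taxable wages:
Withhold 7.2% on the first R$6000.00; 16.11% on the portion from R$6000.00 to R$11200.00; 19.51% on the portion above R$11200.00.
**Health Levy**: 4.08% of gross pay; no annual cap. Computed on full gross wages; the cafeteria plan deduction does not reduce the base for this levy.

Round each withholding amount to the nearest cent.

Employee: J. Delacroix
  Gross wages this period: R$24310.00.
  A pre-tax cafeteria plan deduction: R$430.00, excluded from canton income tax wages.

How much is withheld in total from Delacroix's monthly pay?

R$4735.44

Canton Income Tax: taxable = R$24310.00 − R$430.00 = R$23880.00
  R$1269.72 + 19.51% × (R$23880.00 − R$11200.00) = R$1269.72 + 19.51% × R$12680.00 = R$3743.59
Health Levy: 4.08% × R$24310.00 = R$991.85
Total: R$3743.59 + R$991.85 = R$4735.44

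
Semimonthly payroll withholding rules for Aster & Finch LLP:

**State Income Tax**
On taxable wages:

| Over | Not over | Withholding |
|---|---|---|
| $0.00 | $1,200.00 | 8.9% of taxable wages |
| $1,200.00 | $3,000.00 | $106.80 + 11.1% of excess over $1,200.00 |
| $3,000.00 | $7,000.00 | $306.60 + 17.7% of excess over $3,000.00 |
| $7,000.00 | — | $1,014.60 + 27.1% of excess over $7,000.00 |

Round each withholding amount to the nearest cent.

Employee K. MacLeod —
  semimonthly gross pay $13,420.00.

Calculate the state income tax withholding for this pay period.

State Income Tax: taxable = $13,420.00
  $1,014.60 + 27.1% × ($13,420.00 − $7,000.00) = $1,014.60 + 27.1% × $6,420.00 = $2,754.42

$2,754.42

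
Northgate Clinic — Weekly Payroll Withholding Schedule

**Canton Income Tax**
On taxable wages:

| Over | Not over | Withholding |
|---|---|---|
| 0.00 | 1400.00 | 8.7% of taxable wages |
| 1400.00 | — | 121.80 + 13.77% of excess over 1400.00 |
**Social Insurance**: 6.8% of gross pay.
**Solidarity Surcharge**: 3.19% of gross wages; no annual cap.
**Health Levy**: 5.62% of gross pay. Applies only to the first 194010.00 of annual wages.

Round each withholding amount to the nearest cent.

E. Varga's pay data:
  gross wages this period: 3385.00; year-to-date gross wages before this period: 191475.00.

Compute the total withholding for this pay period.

Canton Income Tax: taxable = 3385.00
  121.80 + 13.77% × (3385.00 − 1400.00) = 121.80 + 13.77% × 1985.00 = 395.13
Social Insurance: 6.8% × 3385.00 = 230.18
Solidarity Surcharge: 3.19% × 3385.00 = 107.98
Health Levy: cap 194010.00 − YTD 191475.00 = 2535.00 subject; 5.62% × 2535.00 = 142.47
Total: 395.13 + 230.18 + 107.98 + 142.47 = 875.76

875.76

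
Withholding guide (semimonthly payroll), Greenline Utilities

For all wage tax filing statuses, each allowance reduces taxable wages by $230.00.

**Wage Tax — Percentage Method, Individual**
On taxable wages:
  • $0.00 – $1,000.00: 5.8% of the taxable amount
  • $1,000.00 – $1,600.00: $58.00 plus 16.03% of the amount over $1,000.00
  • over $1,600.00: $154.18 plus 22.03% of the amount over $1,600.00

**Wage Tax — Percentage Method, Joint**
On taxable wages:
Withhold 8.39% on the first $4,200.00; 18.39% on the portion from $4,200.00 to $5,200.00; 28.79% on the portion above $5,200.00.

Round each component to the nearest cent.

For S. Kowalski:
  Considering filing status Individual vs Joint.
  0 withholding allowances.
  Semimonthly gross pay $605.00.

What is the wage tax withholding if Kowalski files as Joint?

Wage Tax (Joint): taxable = $605.00
  8.39% × $605.00 = $50.76

$50.76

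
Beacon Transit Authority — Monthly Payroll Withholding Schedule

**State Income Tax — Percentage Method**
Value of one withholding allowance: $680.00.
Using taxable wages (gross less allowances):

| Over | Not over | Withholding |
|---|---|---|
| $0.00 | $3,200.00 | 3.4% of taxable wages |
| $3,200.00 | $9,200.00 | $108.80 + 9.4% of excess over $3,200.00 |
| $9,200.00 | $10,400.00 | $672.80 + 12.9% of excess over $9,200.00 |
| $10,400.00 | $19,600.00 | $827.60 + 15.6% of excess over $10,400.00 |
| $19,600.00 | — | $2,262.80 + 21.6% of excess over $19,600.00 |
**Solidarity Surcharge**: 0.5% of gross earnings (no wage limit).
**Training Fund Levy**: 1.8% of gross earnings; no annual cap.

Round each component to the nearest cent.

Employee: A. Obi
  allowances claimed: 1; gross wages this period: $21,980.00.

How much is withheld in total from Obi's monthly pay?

$3,135.54

State Income Tax: taxable = $21,980.00 − 1×$680.00 = $21,300.00
  $2,262.80 + 21.6% × ($21,300.00 − $19,600.00) = $2,262.80 + 21.6% × $1,700.00 = $2,630.00
Solidarity Surcharge: 0.5% × $21,980.00 = $109.90
Training Fund Levy: 1.8% × $21,980.00 = $395.64
Total: $2,630.00 + $109.90 + $395.64 = $3,135.54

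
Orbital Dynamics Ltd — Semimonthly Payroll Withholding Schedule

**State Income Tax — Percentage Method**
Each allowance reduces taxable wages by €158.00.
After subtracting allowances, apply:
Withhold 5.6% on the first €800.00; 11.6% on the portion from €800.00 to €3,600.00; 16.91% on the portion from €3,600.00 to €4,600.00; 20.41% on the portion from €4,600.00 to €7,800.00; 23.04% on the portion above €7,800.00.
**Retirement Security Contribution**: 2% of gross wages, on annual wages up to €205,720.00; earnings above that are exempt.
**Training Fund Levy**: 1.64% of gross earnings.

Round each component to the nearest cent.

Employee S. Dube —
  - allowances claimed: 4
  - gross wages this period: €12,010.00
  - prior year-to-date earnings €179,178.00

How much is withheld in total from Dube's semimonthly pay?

€2,453.35

State Income Tax: taxable = €12,010.00 − 4×€158.00 = €11,378.00
  €1,191.82 + 23.04% × (€11,378.00 − €7,800.00) = €1,191.82 + 23.04% × €3,578.00 = €2,016.19
Retirement Security Contribution: 2% × €12,010.00 = €240.20
Training Fund Levy: 1.64% × €12,010.00 = €196.96
Total: €2,016.19 + €240.20 + €196.96 = €2,453.35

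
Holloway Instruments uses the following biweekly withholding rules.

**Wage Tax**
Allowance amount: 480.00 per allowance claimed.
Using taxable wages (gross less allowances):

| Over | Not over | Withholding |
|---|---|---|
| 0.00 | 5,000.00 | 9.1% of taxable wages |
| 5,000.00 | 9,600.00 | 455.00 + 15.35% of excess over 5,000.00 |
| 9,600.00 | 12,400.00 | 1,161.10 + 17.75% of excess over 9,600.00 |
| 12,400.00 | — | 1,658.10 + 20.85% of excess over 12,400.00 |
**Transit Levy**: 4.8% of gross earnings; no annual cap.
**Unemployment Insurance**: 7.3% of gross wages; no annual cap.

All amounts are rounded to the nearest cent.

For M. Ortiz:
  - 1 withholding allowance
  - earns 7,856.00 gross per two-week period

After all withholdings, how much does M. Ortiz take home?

6,085.70

Wage Tax: taxable = 7,856.00 − 1×480.00 = 7,376.00
  455.00 + 15.35% × (7,376.00 − 5,000.00) = 455.00 + 15.35% × 2,376.00 = 819.72
Transit Levy: 4.8% × 7,856.00 = 377.09
Unemployment Insurance: 7.3% × 7,856.00 = 573.49
Total withheld: 819.72 + 377.09 + 573.49 = 1,770.30
Net pay: 7,856.00 − 1,770.30 = 6,085.70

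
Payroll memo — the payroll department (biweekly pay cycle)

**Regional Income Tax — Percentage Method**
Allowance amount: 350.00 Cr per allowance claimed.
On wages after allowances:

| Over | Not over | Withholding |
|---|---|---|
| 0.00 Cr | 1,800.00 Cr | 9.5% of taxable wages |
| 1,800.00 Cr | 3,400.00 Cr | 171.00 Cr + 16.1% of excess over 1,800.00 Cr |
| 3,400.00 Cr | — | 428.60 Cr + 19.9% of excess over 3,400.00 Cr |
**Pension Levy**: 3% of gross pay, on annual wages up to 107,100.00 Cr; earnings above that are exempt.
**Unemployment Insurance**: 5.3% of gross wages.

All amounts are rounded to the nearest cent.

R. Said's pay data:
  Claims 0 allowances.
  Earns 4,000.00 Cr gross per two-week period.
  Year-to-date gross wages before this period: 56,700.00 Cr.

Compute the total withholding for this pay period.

880.00 Cr

Regional Income Tax: taxable = 4,000.00 Cr
  428.60 Cr + 19.9% × (4,000.00 Cr − 3,400.00 Cr) = 428.60 Cr + 19.9% × 600.00 Cr = 548.00 Cr
Pension Levy: 3% × 4,000.00 Cr = 120.00 Cr
Unemployment Insurance: 5.3% × 4,000.00 Cr = 212.00 Cr
Total: 548.00 Cr + 120.00 Cr + 212.00 Cr = 880.00 Cr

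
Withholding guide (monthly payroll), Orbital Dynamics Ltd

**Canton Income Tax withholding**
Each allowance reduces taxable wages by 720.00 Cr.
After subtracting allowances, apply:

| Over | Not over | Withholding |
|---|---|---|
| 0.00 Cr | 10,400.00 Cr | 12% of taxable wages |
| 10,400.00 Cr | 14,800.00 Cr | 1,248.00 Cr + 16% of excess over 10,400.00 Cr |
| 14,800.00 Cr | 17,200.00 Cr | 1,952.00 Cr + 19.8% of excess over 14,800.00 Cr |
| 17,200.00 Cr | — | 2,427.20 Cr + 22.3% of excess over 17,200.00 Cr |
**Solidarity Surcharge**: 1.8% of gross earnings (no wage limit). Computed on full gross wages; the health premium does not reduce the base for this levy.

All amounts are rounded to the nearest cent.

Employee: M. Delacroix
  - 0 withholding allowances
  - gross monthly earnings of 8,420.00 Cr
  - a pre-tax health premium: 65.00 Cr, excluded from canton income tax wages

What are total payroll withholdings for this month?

Canton Income Tax: taxable = 8,420.00 Cr − 65.00 Cr = 8,355.00 Cr
  12% × 8,355.00 Cr = 1,002.60 Cr
Solidarity Surcharge: 1.8% × 8,420.00 Cr = 151.56 Cr
Total: 1,002.60 Cr + 151.56 Cr = 1,154.16 Cr

1,154.16 Cr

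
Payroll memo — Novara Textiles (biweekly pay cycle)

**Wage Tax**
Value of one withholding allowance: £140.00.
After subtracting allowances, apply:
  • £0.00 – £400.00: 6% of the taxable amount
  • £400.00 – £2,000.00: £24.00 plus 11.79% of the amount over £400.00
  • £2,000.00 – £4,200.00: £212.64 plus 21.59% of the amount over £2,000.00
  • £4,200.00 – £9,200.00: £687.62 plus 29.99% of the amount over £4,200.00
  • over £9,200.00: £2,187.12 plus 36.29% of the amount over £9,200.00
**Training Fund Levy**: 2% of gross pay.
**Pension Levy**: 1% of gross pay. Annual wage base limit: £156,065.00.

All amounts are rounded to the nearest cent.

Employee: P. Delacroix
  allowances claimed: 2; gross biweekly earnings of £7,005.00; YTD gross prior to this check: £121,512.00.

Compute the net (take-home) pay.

£5,349.98

Wage Tax: taxable = £7,005.00 − 2×£140.00 = £6,725.00
  £687.62 + 29.99% × (£6,725.00 − £4,200.00) = £687.62 + 29.99% × £2,525.00 = £1,444.87
Training Fund Levy: 2% × £7,005.00 = £140.10
Pension Levy: 1% × £7,005.00 = £70.05
Total withheld: £1,444.87 + £140.10 + £70.05 = £1,655.02
Net pay: £7,005.00 − £1,655.02 = £5,349.98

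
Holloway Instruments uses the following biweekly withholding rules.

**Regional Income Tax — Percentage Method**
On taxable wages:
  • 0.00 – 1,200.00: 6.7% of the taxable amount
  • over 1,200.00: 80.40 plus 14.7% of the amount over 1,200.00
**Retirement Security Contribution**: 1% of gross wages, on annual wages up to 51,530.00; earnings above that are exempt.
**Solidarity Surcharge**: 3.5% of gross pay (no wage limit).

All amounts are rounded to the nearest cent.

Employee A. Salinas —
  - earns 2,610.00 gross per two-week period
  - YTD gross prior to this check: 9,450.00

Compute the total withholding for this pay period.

405.12

Regional Income Tax: taxable = 2,610.00
  80.40 + 14.7% × (2,610.00 − 1,200.00) = 80.40 + 14.7% × 1,410.00 = 287.67
Retirement Security Contribution: 1% × 2,610.00 = 26.10
Solidarity Surcharge: 3.5% × 2,610.00 = 91.35
Total: 287.67 + 26.10 + 91.35 = 405.12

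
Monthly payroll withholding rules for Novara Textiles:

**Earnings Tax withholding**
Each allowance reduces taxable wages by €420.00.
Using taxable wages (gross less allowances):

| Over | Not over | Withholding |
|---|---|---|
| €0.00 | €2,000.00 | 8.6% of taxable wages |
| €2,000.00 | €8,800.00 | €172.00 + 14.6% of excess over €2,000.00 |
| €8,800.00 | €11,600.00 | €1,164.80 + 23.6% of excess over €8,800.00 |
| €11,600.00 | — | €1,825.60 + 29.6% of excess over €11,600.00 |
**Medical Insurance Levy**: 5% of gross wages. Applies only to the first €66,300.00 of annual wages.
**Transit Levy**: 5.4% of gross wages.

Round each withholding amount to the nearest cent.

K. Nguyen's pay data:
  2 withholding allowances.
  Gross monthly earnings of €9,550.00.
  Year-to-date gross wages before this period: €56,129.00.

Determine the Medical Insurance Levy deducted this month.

€477.50

Medical Insurance Levy: 5% × €9,550.00 = €477.50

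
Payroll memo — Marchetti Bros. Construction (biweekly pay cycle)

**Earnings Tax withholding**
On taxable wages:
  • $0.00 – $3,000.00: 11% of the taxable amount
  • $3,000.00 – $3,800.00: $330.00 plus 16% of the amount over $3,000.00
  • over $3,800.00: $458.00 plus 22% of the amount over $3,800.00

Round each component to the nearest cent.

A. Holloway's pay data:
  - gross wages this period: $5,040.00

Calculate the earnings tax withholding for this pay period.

$730.80

Earnings Tax: taxable = $5,040.00
  $458.00 + 22% × ($5,040.00 − $3,800.00) = $458.00 + 22% × $1,240.00 = $730.80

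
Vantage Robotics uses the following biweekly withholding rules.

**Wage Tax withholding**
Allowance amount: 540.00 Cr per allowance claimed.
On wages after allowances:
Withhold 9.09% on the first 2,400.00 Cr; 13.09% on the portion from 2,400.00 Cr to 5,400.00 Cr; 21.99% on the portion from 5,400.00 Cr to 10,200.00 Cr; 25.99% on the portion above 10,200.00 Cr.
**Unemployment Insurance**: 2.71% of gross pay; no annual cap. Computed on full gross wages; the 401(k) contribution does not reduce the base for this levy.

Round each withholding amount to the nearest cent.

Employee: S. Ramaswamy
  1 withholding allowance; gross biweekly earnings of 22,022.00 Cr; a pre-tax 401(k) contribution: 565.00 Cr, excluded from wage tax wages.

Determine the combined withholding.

5,048.53 Cr

Wage Tax: taxable = 22,022.00 Cr − 565.00 Cr − 1×540.00 Cr = 20,917.00 Cr
  1,666.38 Cr + 25.99% × (20,917.00 Cr − 10,200.00 Cr) = 1,666.38 Cr + 25.99% × 10,717.00 Cr = 4,451.73 Cr
Unemployment Insurance: 2.71% × 22,022.00 Cr = 596.80 Cr
Total: 4,451.73 Cr + 596.80 Cr = 5,048.53 Cr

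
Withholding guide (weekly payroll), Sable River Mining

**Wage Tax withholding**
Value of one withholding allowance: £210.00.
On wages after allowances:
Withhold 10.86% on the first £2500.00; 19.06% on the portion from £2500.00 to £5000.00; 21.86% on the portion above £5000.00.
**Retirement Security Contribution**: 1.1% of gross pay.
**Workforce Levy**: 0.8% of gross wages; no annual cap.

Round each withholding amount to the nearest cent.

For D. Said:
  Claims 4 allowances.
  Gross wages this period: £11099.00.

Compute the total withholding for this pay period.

£2108.50

Wage Tax: taxable = £11099.00 − 4×£210.00 = £10259.00
  £748.00 + 21.86% × (£10259.00 − £5000.00) = £748.00 + 21.86% × £5259.00 = £1897.62
Retirement Security Contribution: 1.1% × £11099.00 = £122.09
Workforce Levy: 0.8% × £11099.00 = £88.79
Total: £1897.62 + £122.09 + £88.79 = £2108.50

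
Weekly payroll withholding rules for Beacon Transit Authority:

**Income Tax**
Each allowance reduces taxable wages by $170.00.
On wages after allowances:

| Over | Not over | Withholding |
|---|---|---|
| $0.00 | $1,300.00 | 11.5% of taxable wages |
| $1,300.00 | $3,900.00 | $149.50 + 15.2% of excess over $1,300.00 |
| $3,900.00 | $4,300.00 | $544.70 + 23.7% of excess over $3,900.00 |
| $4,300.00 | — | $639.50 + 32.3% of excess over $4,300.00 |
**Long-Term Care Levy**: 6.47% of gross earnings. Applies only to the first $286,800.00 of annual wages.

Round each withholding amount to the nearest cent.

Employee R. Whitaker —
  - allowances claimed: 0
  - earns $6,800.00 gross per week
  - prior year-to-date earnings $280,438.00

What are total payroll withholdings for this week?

Income Tax: taxable = $6,800.00
  $639.50 + 32.3% × ($6,800.00 − $4,300.00) = $639.50 + 32.3% × $2,500.00 = $1,447.00
Long-Term Care Levy: cap $286,800.00 − YTD $280,438.00 = $6,362.00 subject; 6.47% × $6,362.00 = $411.62
Total: $1,447.00 + $411.62 = $1,858.62

$1,858.62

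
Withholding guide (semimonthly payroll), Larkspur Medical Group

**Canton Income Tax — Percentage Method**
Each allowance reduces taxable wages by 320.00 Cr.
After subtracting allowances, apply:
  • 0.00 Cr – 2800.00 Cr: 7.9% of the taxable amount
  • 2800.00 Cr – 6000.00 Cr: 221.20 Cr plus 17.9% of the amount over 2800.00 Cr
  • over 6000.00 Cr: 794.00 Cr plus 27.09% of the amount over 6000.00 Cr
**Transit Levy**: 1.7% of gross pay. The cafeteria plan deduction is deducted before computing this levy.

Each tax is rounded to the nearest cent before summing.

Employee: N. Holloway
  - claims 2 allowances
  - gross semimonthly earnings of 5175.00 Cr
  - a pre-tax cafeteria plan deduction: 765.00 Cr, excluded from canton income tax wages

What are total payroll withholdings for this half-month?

469.80 Cr

Canton Income Tax: taxable = 5175.00 Cr − 765.00 Cr − 2×320.00 Cr = 3770.00 Cr
  221.20 Cr + 17.9% × (3770.00 Cr − 2800.00 Cr) = 221.20 Cr + 17.9% × 970.00 Cr = 394.83 Cr
Transit Levy: 1.7% × 4410.00 Cr = 74.97 Cr
Total: 394.83 Cr + 74.97 Cr = 469.80 Cr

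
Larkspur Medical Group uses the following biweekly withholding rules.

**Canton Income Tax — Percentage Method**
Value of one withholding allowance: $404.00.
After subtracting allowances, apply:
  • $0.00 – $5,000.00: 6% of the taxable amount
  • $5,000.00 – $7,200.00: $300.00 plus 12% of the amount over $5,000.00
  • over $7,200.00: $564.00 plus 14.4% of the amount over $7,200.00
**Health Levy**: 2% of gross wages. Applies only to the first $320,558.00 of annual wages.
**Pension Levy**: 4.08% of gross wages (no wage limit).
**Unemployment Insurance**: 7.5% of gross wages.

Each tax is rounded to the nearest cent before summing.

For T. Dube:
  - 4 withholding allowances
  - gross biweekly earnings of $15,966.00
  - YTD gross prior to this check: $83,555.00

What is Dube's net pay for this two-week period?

$12,204.22

Canton Income Tax: taxable = $15,966.00 − 4×$404.00 = $14,350.00
  $564.00 + 14.4% × ($14,350.00 − $7,200.00) = $564.00 + 14.4% × $7,150.00 = $1,593.60
Health Levy: 2% × $15,966.00 = $319.32
Pension Levy: 4.08% × $15,966.00 = $651.41
Unemployment Insurance: 7.5% × $15,966.00 = $1,197.45
Total withheld: $1,593.60 + $319.32 + $651.41 + $1,197.45 = $3,761.78
Net pay: $15,966.00 − $3,761.78 = $12,204.22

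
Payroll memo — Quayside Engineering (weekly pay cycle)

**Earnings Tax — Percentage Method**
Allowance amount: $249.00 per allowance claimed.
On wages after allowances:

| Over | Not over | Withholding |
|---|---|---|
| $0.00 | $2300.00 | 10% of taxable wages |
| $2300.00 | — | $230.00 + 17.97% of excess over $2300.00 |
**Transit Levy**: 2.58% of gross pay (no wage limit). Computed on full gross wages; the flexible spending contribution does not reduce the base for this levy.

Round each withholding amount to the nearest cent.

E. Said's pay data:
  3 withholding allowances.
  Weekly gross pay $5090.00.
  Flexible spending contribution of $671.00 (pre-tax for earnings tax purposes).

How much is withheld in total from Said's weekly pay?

$607.87

Earnings Tax: taxable = $5090.00 − $671.00 − 3×$249.00 = $3672.00
  $230.00 + 17.97% × ($3672.00 − $2300.00) = $230.00 + 17.97% × $1372.00 = $476.55
Transit Levy: 2.58% × $5090.00 = $131.32
Total: $476.55 + $131.32 = $607.87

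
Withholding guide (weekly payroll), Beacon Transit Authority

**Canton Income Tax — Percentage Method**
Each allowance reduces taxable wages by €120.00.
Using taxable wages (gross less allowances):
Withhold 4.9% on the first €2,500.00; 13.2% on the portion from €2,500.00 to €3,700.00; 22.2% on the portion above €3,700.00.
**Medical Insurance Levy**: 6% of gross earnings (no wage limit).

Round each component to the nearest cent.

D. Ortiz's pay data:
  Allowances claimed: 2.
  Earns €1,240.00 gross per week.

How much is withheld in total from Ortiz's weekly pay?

Canton Income Tax: taxable = €1,240.00 − 2×€120.00 = €1,000.00
  4.9% × €1,000.00 = €49.00
Medical Insurance Levy: 6% × €1,240.00 = €74.40
Total: €49.00 + €74.40 = €123.40

€123.40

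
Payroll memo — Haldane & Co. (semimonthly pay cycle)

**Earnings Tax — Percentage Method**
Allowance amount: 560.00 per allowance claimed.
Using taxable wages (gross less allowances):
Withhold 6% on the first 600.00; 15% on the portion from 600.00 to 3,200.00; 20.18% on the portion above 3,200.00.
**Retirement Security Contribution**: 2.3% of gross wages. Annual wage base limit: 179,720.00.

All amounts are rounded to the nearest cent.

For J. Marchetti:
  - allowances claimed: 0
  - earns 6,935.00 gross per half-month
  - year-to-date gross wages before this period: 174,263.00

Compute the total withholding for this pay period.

Earnings Tax: taxable = 6,935.00
  426.00 + 20.18% × (6,935.00 − 3,200.00) = 426.00 + 20.18% × 3,735.00 = 1,179.72
Retirement Security Contribution: cap 179,720.00 − YTD 174,263.00 = 5,457.00 subject; 2.3% × 5,457.00 = 125.51
Total: 1,179.72 + 125.51 = 1,305.23

1,305.23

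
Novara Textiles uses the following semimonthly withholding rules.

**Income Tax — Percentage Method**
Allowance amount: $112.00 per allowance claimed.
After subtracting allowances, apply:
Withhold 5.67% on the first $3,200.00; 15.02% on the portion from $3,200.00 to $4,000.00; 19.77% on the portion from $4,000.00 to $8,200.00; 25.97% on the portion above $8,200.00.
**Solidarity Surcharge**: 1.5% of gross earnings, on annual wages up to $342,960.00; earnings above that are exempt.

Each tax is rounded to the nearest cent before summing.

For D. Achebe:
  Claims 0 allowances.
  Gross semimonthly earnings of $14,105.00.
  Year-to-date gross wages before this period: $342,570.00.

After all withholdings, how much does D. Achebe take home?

$11,433.68

Income Tax: taxable = $14,105.00
  $1,131.94 + 25.97% × ($14,105.00 − $8,200.00) = $1,131.94 + 25.97% × $5,905.00 = $2,665.47
Solidarity Surcharge: cap $342,960.00 − YTD $342,570.00 = $390.00 subject; 1.5% × $390.00 = $5.85
Total withheld: $2,665.47 + $5.85 = $2,671.32
Net pay: $14,105.00 − $2,671.32 = $11,433.68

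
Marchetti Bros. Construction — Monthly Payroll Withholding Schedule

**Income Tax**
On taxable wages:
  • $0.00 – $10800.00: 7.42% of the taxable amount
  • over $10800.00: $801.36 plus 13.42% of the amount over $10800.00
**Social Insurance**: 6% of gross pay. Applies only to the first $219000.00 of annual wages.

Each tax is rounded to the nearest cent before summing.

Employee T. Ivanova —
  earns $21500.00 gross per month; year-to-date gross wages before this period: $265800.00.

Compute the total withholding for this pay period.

$2237.30

Income Tax: taxable = $21500.00
  $801.36 + 13.42% × ($21500.00 − $10800.00) = $801.36 + 13.42% × $10700.00 = $2237.30
Social Insurance: YTD $265800.00 ≥ cap $219000.00 → $0.00
Total: $2237.30 + $0.00 = $2237.30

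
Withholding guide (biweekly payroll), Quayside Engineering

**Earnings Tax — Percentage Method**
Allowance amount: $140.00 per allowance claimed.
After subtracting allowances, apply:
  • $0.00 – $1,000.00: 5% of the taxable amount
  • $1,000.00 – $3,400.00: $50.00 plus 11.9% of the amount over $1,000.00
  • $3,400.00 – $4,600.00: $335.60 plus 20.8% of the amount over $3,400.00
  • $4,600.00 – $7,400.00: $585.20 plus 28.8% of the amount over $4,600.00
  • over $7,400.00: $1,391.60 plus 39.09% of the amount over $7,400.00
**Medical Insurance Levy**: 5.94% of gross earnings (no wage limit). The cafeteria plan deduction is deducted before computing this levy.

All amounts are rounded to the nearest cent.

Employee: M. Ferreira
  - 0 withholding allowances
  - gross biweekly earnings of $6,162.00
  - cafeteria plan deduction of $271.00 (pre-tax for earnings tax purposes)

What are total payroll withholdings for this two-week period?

Earnings Tax: taxable = $6,162.00 − $271.00 = $5,891.00
  $585.20 + 28.8% × ($5,891.00 − $4,600.00) = $585.20 + 28.8% × $1,291.00 = $957.01
Medical Insurance Levy: 5.94% × $5,891.00 = $349.93
Total: $957.01 + $349.93 = $1,306.94

$1,306.94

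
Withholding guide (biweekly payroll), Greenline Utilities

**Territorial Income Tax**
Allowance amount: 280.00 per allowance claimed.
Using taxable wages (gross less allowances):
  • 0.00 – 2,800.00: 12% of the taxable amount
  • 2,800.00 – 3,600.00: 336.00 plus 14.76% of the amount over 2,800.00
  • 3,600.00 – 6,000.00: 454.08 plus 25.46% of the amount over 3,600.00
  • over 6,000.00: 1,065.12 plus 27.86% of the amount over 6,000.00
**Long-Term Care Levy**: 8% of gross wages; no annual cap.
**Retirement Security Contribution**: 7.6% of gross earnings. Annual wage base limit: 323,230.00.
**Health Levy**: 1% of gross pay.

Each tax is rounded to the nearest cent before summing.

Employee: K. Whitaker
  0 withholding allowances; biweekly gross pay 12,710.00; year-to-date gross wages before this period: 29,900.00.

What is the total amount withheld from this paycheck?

Territorial Income Tax: taxable = 12,710.00
  1,065.12 + 27.86% × (12,710.00 − 6,000.00) = 1,065.12 + 27.86% × 6,710.00 = 2,934.53
Long-Term Care Levy: 8% × 12,710.00 = 1,016.80
Retirement Security Contribution: 7.6% × 12,710.00 = 965.96
Health Levy: 1% × 12,710.00 = 127.10
Total: 2,934.53 + 1,016.80 + 965.96 + 127.10 = 5,044.39

5,044.39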